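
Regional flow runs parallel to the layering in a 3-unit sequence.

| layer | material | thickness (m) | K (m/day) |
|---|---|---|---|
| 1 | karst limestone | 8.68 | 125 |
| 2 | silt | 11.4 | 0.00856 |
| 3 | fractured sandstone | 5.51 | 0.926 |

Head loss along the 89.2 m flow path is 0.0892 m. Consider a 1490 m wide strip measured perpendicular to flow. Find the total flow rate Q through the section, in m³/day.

1620

Flow is parallel to layering, so each bed carries its own Darcy discharge and the transmissivities add.
Σ(K_i·b_i) = 125×8.68 + 0.00856×11.4 + 0.926×5.51 = 1090 m²/day.
Hydraulic gradient i = Δh / L = 0.0892 / 89.2 = 0.001000.
Q = Σ(K_i·b_i) · W · i = 1090 × 1490 × 0.001000 = 1624 m³/day.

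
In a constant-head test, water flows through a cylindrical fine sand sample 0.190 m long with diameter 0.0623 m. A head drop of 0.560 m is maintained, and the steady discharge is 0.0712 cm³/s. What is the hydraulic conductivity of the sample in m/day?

0.685

Cross-sectional area A = π·(d/2)² = π × (0.0623/2)² = 0.003048 m².
Convert discharge: 0.0712 cm³/s = 7.120e-08 m³/s.
Darcy's law rearranged: K = Q·L / (A·Δh) = 7.120e-08 × 0.190 / (0.003048 × 0.560) = 7.925e-06 m/s = 0.6847 m/day.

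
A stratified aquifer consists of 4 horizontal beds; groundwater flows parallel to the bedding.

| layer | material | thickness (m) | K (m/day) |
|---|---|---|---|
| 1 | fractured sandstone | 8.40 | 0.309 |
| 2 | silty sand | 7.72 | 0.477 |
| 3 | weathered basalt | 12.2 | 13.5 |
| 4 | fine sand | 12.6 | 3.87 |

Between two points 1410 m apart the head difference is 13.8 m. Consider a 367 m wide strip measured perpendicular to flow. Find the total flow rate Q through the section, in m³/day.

Flow is parallel to layering, so each bed carries its own Darcy discharge and the transmissivities add.
Σ(K_i·b_i) = 0.309×8.40 + 0.477×7.72 + 13.5×12.2 + 3.87×12.6 = 219.7 m²/day.
Hydraulic gradient i = Δh / L = 13.8 / 1410 = 0.009787.
Q = Σ(K_i·b_i) · W · i = 219.7 × 367 × 0.009787 = 789.3 m³/day.

789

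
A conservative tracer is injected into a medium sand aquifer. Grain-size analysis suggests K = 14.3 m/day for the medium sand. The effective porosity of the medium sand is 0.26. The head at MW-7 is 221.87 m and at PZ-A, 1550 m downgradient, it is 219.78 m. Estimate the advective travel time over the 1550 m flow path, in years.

Hydraulic gradient i = (221.87 − 219.78) / 1550 = 2.09 / 1550 = 0.001348.
Darcy flux q = K · i = 14.30 × 0.001348 = 0.01928 m/day.
Seepage velocity v = q / n_e = 0.01928 / 0.26 = 0.07416 m/day.
Travel time t = L / v = 1550 / 0.07416 = 20900 days = 57.22 years.

57.2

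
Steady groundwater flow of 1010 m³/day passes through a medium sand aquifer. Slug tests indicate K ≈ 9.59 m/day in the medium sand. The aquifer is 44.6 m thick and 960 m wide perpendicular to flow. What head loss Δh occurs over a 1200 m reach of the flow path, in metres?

Cross-sectional area A = 960 × 44.6 = 42816 m².
From Q = K·A·i, i = Q / (K·A) = 1010 / (9.590 × 42816) = 0.002460.
Head loss Δh = i · L = 0.002460 × 1200 = 2.952 m.

2.95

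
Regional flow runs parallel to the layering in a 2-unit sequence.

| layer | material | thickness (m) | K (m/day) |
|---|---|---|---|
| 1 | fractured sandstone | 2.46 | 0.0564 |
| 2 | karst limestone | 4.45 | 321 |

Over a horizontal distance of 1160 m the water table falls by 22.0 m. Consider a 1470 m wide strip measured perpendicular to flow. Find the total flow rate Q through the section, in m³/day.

Flow is parallel to layering, so each bed carries its own Darcy discharge and the transmissivities add.
Σ(K_i·b_i) = 0.0564×2.46 + 321×4.45 = 1429 m²/day.
Hydraulic gradient i = Δh / L = 22.0 / 1160 = 0.01897.
Q = Σ(K_i·b_i) · W · i = 1429 × 1470 × 0.01897 = 39828 m³/day.

39800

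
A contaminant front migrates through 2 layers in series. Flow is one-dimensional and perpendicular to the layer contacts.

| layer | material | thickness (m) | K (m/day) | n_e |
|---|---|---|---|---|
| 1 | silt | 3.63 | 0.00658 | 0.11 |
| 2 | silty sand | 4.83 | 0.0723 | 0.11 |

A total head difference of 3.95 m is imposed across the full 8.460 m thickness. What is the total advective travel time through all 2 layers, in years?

0.399

With flow normal to the layers, continuity requires the same specific discharge q through every layer.
Σ(b_i/K_i) = 3.63/0.00658 + 4.83/0.0723 = 618.5 d.
q = Δh / Σ(b_i/K_i) = 3.95 / 618.5 = 0.006387 m/day.
In each layer the seepage velocity is v_i = q/n_i, so the layer transit time is t_i = b_i·n_i / q:
  layer 1 (silt): t_1 = 3.63 × 0.11 / 0.006387 = 62.52 d
  layer 2 (silty sand): t_2 = 4.83 × 0.11 / 0.006387 = 83.19 d
Total t = Σ t_i = 145.7 days = 0.3989 years.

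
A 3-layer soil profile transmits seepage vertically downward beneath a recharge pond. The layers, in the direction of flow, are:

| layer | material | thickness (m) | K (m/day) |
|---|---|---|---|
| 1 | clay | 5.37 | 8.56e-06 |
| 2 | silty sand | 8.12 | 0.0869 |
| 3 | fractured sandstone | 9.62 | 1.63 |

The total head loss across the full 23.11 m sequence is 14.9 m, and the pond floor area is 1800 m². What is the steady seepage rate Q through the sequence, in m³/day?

0.0427

Flow is perpendicular to layering, so the layers act in series and the equivalent K is the thickness-weighted harmonic mean.
Total thickness L = 5.37 + 8.12 + 9.62 = 23.11 m.
Σ(b_i/K_i) = 5.37/8.56e-06 + 8.12/0.0869 + 9.62/1.63 = 6.274e+05 d.
K_eq = L / Σ(b_i/K_i) = 23.11 / 6.274e+05 = 3.683e-05 m/day.
Q = K_eq · A · (Δh/L) = 3.683e-05 × 1800 × (14.9/23.11) = 0.04275 m³/day.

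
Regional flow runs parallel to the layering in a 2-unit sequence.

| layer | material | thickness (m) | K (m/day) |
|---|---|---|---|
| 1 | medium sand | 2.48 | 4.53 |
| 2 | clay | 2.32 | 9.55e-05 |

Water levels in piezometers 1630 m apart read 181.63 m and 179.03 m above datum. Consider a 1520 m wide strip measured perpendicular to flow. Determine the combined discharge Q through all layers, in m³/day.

27.2

Flow is parallel to layering, so each bed carries its own Darcy discharge and the transmissivities add.
Σ(K_i·b_i) = 4.53×2.48 + 9.55e-05×2.32 = 11.23 m²/day.
Hydraulic gradient i = (181.63 − 179.03) / 1630 = 2.6 / 1630 = 0.001595.
Q = Σ(K_i·b_i) · W · i = 11.23 × 1520 × 0.001595 = 27.24 m³/day.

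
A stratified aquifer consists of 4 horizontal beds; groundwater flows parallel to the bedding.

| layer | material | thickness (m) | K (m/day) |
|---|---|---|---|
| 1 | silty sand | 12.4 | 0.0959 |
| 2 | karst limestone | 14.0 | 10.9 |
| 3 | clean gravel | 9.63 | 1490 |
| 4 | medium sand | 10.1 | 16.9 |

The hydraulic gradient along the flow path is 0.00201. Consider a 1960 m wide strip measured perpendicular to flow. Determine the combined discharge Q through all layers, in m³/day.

57800

Flow is parallel to layering, so each bed carries its own Darcy discharge and the transmissivities add.
Σ(K_i·b_i) = 0.0959×12.4 + 10.9×14.0 + 1490×9.63 + 16.9×10.1 = 14673 m²/day.
Hydraulic gradient i = 0.00201.
Q = Σ(K_i·b_i) · W · i = 14673 × 1960 × 0.002010 = 57806 m³/day.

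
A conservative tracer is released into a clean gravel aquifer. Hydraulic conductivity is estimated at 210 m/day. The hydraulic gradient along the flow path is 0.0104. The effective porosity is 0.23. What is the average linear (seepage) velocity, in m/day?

Hydraulic gradient i = 0.0104.
Darcy flux q = K · i = 210.0 × 0.01040 = 2.184 m/day.
Seepage velocity v = q / n_e = 2.184 / 0.23 = 9.496 m/day.

9.50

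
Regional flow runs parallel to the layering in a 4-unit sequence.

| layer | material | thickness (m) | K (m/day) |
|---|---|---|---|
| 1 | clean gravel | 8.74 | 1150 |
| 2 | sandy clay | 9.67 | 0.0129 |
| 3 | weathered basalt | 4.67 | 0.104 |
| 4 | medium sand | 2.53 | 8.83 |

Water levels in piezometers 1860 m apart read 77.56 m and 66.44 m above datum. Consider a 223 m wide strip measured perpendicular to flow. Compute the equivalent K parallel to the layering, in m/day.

393

Flow is parallel to layering, so each bed carries its own Darcy discharge and the transmissivities add.
Σ(K_i·b_i) = 1150×8.74 + 0.0129×9.67 + 0.104×4.67 + 8.83×2.53 = 10074 m²/day.
Total thickness b = 25.61 m, so K_eq = Σ(K_i·b_i)/b = 393.4 m/day.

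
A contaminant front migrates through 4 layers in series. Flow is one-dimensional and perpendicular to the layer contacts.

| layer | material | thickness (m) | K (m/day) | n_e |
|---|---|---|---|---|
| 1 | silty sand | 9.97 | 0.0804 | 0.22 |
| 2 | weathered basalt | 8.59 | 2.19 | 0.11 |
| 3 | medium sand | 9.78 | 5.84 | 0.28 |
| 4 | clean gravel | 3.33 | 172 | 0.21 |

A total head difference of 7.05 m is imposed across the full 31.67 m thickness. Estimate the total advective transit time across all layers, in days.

With flow normal to the layers, continuity requires the same specific discharge q through every layer.
Σ(b_i/K_i) = 9.97/0.0804 + 8.59/2.19 + 9.78/5.84 + 3.33/172 = 129.6 d.
q = Δh / Σ(b_i/K_i) = 7.05 / 129.6 = 0.05439 m/day.
In each layer the seepage velocity is v_i = q/n_i, so the layer transit time is t_i = b_i·n_i / q:
  layer 1 (silty sand): t_1 = 9.97 × 0.22 / 0.05439 = 40.33 d
  layer 2 (weathered basalt): t_2 = 8.59 × 0.11 / 0.05439 = 17.37 d
  layer 3 (medium sand): t_3 = 9.78 × 0.28 / 0.05439 = 50.35 d
  layer 4 (clean gravel): t_4 = 3.33 × 0.21 / 0.05439 = 12.86 d
Total t = Σ t_i = 120.9 days.

121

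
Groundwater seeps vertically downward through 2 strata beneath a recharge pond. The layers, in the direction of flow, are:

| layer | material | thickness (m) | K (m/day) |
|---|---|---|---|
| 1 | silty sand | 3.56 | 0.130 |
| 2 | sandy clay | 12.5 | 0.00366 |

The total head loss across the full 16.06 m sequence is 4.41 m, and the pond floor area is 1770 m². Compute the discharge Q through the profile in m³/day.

2.27

Flow is perpendicular to layering, so the layers act in series and the equivalent K is the thickness-weighted harmonic mean.
Total thickness L = 3.56 + 12.5 = 16.06 m.
Σ(b_i/K_i) = 3.56/0.130 + 12.5/0.00366 = 3443 d.
K_eq = L / Σ(b_i/K_i) = 16.06 / 3443 = 0.004665 m/day.
Q = K_eq · A · (Δh/L) = 0.004665 × 1770 × (4.41/16.06) = 2.267 m³/day.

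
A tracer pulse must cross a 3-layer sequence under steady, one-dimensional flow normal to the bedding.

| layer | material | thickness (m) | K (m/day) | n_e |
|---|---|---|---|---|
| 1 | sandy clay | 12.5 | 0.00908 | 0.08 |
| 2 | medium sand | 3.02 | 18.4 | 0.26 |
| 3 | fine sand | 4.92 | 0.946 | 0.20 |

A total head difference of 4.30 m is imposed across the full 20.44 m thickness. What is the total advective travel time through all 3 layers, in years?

With flow normal to the layers, continuity requires the same specific discharge q through every layer.
Σ(b_i/K_i) = 12.5/0.00908 + 3.02/18.4 + 4.92/0.946 = 1382 d.
q = Δh / Σ(b_i/K_i) = 4.30 / 1382 = 0.003111 m/day.
In each layer the seepage velocity is v_i = q/n_i, so the layer transit time is t_i = b_i·n_i / q:
  layer 1 (sandy clay): t_1 = 12.5 × 0.08 / 0.003111 = 321.4 d
  layer 2 (medium sand): t_2 = 3.02 × 0.26 / 0.003111 = 252.4 d
  layer 3 (fine sand): t_3 = 4.92 × 0.20 / 0.003111 = 316.3 d
Total t = Σ t_i = 890.0 days = 2.437 years.

2.44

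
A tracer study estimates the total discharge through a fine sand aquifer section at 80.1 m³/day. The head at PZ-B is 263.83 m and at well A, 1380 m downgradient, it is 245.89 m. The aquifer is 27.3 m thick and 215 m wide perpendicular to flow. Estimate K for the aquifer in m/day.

Cross-sectional area A = 215 × 27.3 = 5870 m².
Hydraulic gradient i = (263.83 − 245.89) / 1380 = 17.94 / 1380 = 0.01300.
From Q = K·A·i, K = Q / (A·i) = 80.1 / (5870 × 0.01300) = 1.050 m/day.

1.05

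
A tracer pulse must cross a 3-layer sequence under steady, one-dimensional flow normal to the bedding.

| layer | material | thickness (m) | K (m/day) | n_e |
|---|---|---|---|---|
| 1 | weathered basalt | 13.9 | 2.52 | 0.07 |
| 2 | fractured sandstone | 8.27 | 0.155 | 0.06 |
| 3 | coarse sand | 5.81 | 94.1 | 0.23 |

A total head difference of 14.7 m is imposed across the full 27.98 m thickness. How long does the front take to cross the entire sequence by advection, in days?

11.2

With flow normal to the layers, continuity requires the same specific discharge q through every layer.
Σ(b_i/K_i) = 13.9/2.52 + 8.27/0.155 + 5.81/94.1 = 58.93 d.
q = Δh / Σ(b_i/K_i) = 14.7 / 58.93 = 0.2494 m/day.
In each layer the seepage velocity is v_i = q/n_i, so the layer transit time is t_i = b_i·n_i / q:
  layer 1 (weathered basalt): t_1 = 13.9 × 0.07 / 0.2494 = 3.901 d
  layer 2 (fractured sandstone): t_2 = 8.27 × 0.06 / 0.2494 = 1.989 d
  layer 3 (coarse sand): t_3 = 5.81 × 0.23 / 0.2494 = 5.357 d
Total t = Σ t_i = 11.25 days.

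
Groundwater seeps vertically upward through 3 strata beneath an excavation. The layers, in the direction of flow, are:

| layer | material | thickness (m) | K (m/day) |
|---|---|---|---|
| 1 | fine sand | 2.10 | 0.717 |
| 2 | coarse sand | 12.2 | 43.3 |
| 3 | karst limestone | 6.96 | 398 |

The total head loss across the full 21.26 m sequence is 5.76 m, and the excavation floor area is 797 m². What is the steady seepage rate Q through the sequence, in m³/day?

1420

Flow is perpendicular to layering, so the layers act in series and the equivalent K is the thickness-weighted harmonic mean.
Total thickness L = 2.10 + 12.2 + 6.96 = 21.26 m.
Σ(b_i/K_i) = 2.10/0.717 + 12.2/43.3 + 6.96/398 = 3.228 d.
K_eq = L / Σ(b_i/K_i) = 21.26 / 3.228 = 6.586 m/day.
Q = K_eq · A · (Δh/L) = 6.586 × 797 × (5.76/21.26) = 1422 m³/day.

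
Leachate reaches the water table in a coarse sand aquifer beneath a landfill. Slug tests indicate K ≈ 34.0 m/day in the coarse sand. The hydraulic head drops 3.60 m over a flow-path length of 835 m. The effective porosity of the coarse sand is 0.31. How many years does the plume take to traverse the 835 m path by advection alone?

Hydraulic gradient i = Δh / L = 3.60 / 835 = 0.004311.
Darcy flux q = K · i = 34.00 × 0.004311 = 0.1466 m/day.
Seepage velocity v = q / n_e = 0.1466 / 0.31 = 0.4729 m/day.
Travel time t = L / v = 835 / 0.4729 = 1766 days = 4.835 years.

4.83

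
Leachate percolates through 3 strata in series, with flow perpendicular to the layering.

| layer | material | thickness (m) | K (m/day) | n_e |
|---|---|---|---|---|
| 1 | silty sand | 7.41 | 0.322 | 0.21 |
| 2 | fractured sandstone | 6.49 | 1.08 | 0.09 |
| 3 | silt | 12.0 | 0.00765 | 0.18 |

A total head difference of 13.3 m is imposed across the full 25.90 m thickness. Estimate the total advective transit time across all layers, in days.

517

With flow normal to the layers, continuity requires the same specific discharge q through every layer.
Σ(b_i/K_i) = 7.41/0.322 + 6.49/1.08 + 12.0/0.00765 = 1598 d.
q = Δh / Σ(b_i/K_i) = 13.3 / 1598 = 0.008325 m/day.
In each layer the seepage velocity is v_i = q/n_i, so the layer transit time is t_i = b_i·n_i / q:
  layer 1 (silty sand): t_1 = 7.41 × 0.21 / 0.008325 = 186.9 d
  layer 2 (fractured sandstone): t_2 = 6.49 × 0.09 / 0.008325 = 70.16 d
  layer 3 (silt): t_3 = 12.0 × 0.18 / 0.008325 = 259.5 d
Total t = Σ t_i = 516.6 days.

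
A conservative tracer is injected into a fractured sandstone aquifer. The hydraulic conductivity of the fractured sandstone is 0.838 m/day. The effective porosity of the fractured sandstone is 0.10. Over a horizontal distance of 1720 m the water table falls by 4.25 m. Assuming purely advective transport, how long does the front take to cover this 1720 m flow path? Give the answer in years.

227

Hydraulic gradient i = Δh / L = 4.25 / 1720 = 0.002471.
Darcy flux q = K · i = 0.8380 × 0.002471 = 0.002071 m/day.
Seepage velocity v = q / n_e = 0.002071 / 0.10 = 0.02071 m/day.
Travel time t = L / v = 1720 / 0.02071 = 83066 days = 227.4 years.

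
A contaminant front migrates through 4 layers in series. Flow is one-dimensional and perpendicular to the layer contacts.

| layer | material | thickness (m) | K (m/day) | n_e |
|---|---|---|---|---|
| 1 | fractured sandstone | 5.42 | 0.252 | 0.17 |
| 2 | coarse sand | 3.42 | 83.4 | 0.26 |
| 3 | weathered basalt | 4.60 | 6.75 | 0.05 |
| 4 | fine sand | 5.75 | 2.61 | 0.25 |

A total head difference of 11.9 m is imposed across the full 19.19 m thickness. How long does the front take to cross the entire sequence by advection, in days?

7.14

With flow normal to the layers, continuity requires the same specific discharge q through every layer.
Σ(b_i/K_i) = 5.42/0.252 + 3.42/83.4 + 4.60/6.75 + 5.75/2.61 = 24.43 d.
q = Δh / Σ(b_i/K_i) = 11.9 / 24.43 = 0.4870 m/day.
In each layer the seepage velocity is v_i = q/n_i, so the layer transit time is t_i = b_i·n_i / q:
  layer 1 (fractured sandstone): t_1 = 5.42 × 0.17 / 0.4870 = 1.892 d
  layer 2 (coarse sand): t_2 = 3.42 × 0.26 / 0.4870 = 1.826 d
  layer 3 (weathered basalt): t_3 = 4.60 × 0.05 / 0.4870 = 0.4722 d
  layer 4 (fine sand): t_4 = 5.75 × 0.25 / 0.4870 = 2.952 d
Total t = Σ t_i = 7.141 days.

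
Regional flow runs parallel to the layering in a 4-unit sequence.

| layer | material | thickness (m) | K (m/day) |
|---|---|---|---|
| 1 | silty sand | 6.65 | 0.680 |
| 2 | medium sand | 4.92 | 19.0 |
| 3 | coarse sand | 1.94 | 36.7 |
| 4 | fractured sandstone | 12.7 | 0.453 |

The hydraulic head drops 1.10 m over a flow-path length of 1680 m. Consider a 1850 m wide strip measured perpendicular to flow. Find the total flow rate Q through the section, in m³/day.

Flow is parallel to layering, so each bed carries its own Darcy discharge and the transmissivities add.
Σ(K_i·b_i) = 0.680×6.65 + 19.0×4.92 + 36.7×1.94 + 0.453×12.7 = 175.0 m²/day.
Hydraulic gradient i = Δh / L = 1.10 / 1680 = 0.0006548.
Q = Σ(K_i·b_i) · W · i = 175.0 × 1850 × 0.0006548 = 211.9 m³/day.

212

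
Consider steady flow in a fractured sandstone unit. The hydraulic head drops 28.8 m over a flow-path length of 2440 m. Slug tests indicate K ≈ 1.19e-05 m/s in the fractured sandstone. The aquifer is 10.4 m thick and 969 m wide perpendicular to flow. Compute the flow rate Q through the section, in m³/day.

Convert K: 1.19e-05 m/s × 86400 = 1.028 m/day.
Cross-sectional area A = 969 × 10.4 = 10078 m².
Hydraulic gradient i = Δh / L = 28.8 / 2440 = 0.01180.
Darcy's law: Q = K · A · i = 1.028 × 10078 × 0.01180 = 122.3 m³/day.

122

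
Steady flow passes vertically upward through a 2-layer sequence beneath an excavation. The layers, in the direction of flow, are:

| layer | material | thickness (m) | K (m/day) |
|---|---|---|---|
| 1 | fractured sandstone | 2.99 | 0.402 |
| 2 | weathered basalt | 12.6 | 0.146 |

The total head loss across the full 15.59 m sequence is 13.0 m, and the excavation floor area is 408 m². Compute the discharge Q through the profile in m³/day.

56.6

Flow is perpendicular to layering, so the layers act in series and the equivalent K is the thickness-weighted harmonic mean.
Total thickness L = 2.99 + 12.6 = 15.59 m.
Σ(b_i/K_i) = 2.99/0.402 + 12.6/0.146 = 93.74 d.
K_eq = L / Σ(b_i/K_i) = 15.59 / 93.74 = 0.1663 m/day.
Q = K_eq · A · (Δh/L) = 0.1663 × 408 × (13.0/15.59) = 56.58 m³/day.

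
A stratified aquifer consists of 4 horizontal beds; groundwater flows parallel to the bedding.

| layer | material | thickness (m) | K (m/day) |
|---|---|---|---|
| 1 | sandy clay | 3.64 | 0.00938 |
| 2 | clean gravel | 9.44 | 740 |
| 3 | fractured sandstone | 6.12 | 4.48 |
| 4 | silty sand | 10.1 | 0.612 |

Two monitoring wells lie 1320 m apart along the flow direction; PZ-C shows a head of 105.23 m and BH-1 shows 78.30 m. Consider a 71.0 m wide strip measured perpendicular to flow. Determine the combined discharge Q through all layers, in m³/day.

10200

Flow is parallel to layering, so each bed carries its own Darcy discharge and the transmissivities add.
Σ(K_i·b_i) = 0.00938×3.64 + 740×9.44 + 4.48×6.12 + 0.612×10.1 = 7019 m²/day.
Hydraulic gradient i = (105.23 − 78.30) / 1320 = 26.93 / 1320 = 0.02040.
Q = Σ(K_i·b_i) · W · i = 7019 × 71.0 × 0.02040 = 10167 m³/day.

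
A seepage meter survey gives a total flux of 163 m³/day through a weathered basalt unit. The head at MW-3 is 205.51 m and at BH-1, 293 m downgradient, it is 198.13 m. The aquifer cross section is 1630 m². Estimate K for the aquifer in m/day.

3.97

Hydraulic gradient i = (205.51 − 198.13) / 293 = 7.38 / 293 = 0.02519.
From Q = K·A·i, K = Q / (A·i) = 163 / (1630 × 0.02519) = 3.970 m/day.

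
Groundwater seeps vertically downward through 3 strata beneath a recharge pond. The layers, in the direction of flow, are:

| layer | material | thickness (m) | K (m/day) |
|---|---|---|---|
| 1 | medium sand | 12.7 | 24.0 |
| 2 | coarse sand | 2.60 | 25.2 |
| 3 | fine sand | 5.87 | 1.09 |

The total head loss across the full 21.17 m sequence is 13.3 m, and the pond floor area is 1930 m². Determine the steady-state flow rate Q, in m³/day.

4270

Flow is perpendicular to layering, so the layers act in series and the equivalent K is the thickness-weighted harmonic mean.
Total thickness L = 12.7 + 2.60 + 5.87 = 21.17 m.
Σ(b_i/K_i) = 12.7/24.0 + 2.60/25.2 + 5.87/1.09 = 6.018 d.
K_eq = L / Σ(b_i/K_i) = 21.17 / 6.018 = 3.518 m/day.
Q = K_eq · A · (Δh/L) = 3.518 × 1930 × (13.3/21.17) = 4266 m³/day.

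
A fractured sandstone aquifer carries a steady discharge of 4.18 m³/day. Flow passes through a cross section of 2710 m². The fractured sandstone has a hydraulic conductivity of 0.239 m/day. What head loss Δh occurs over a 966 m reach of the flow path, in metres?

From Q = K·A·i, i = Q / (K·A) = 4.18 / (0.2390 × 2710) = 0.006454.
Head loss Δh = i · L = 0.006454 × 966 = 6.234 m.

6.23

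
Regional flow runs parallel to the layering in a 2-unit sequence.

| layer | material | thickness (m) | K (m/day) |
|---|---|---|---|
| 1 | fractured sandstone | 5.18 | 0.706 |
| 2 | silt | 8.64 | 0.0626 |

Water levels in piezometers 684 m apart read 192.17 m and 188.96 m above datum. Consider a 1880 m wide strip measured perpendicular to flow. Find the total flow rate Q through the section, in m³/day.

Flow is parallel to layering, so each bed carries its own Darcy discharge and the transmissivities add.
Σ(K_i·b_i) = 0.706×5.18 + 0.0626×8.64 = 4.198 m²/day.
Hydraulic gradient i = (192.17 − 188.96) / 684 = 3.21 / 684 = 0.004693.
Q = Σ(K_i·b_i) · W · i = 4.198 × 1880 × 0.004693 = 37.04 m³/day.

37.0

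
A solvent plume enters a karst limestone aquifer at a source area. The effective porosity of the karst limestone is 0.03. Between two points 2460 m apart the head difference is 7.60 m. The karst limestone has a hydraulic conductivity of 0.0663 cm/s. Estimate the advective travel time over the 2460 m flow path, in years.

1.14

Convert K: 0.0663 cm/s × 864 = 57.28 m/day.
Hydraulic gradient i = Δh / L = 7.60 / 2460 = 0.003089.
Darcy flux q = K · i = 57.28 × 0.003089 = 0.1770 m/day.
Seepage velocity v = q / n_e = 0.1770 / 0.03 = 5.899 m/day.
Travel time t = L / v = 2460 / 5.899 = 417.0 days = 1.142 years.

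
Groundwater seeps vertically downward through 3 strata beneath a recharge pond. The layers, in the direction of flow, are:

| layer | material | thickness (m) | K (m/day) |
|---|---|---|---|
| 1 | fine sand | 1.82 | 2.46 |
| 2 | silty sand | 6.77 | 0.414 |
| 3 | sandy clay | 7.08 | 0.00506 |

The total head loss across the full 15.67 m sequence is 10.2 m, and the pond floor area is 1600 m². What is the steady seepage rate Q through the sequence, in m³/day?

11.5

Flow is perpendicular to layering, so the layers act in series and the equivalent K is the thickness-weighted harmonic mean.
Total thickness L = 1.82 + 6.77 + 7.08 = 15.67 m.
Σ(b_i/K_i) = 1.82/2.46 + 6.77/0.414 + 7.08/0.00506 = 1416 d.
K_eq = L / Σ(b_i/K_i) = 15.67 / 1416 = 0.01106 m/day.
Q = K_eq · A · (Δh/L) = 0.01106 × 1600 × (10.2/15.67) = 11.52 m³/day.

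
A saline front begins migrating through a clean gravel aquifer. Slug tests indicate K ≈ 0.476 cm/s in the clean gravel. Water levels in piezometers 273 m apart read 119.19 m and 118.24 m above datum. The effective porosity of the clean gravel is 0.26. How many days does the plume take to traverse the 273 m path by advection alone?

49.6

Convert K: 0.476 cm/s × 864 = 411.3 m/day.
Hydraulic gradient i = (119.19 − 118.24) / 273 = 0.95 / 273 = 0.003480.
Darcy flux q = K · i = 411.3 × 0.003480 = 1.431 m/day.
Seepage velocity v = q / n_e = 1.431 / 0.26 = 5.504 m/day.
Travel time t = L / v = 273 / 5.504 = 49.60 days.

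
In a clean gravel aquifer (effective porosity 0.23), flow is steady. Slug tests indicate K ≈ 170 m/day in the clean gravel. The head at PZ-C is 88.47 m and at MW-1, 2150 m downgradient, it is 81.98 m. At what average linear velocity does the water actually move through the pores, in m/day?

2.23

Hydraulic gradient i = (88.47 − 81.98) / 2150 = 6.49 / 2150 = 0.003019.
Darcy flux q = K · i = 170.0 × 0.003019 = 0.5132 m/day.
Seepage velocity v = q / n_e = 0.5132 / 0.23 = 2.231 m/day.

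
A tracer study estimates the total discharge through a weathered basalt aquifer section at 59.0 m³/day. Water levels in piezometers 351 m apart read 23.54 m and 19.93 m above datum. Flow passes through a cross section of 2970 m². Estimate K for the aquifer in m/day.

Hydraulic gradient i = (23.54 − 19.93) / 351 = 3.61 / 351 = 0.01028.
From Q = K·A·i, K = Q / (A·i) = 59.0 / (2970 × 0.01028) = 1.932 m/day.

1.93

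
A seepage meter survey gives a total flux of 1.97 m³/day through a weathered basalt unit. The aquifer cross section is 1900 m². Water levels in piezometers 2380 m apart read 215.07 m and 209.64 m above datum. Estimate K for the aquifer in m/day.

Hydraulic gradient i = (215.07 − 209.64) / 2380 = 5.43 / 2380 = 0.002282.
From Q = K·A·i, K = Q / (A·i) = 1.97 / (1900 × 0.002282) = 0.4545 m/day.

0.454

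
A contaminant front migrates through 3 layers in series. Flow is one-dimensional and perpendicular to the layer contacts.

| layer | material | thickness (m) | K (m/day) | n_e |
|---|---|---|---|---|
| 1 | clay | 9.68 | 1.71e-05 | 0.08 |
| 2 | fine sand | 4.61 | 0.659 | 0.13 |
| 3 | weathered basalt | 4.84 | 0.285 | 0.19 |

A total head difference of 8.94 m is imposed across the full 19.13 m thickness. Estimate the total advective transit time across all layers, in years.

398

With flow normal to the layers, continuity requires the same specific discharge q through every layer.
Σ(b_i/K_i) = 9.68/1.71e-05 + 4.61/0.659 + 4.84/0.285 = 5.661e+05 d.
q = Δh / Σ(b_i/K_i) = 8.94 / 5.661e+05 = 1.579e-05 m/day.
In each layer the seepage velocity is v_i = q/n_i, so the layer transit time is t_i = b_i·n_i / q:
  layer 1 (clay): t_1 = 9.68 × 0.08 / 1.579e-05 = 49037 d
  layer 2 (fine sand): t_2 = 4.61 × 0.13 / 1.579e-05 = 37949 d
  layer 3 (weathered basalt): t_3 = 4.84 × 0.19 / 1.579e-05 = 58232 d
Total t = Σ t_i = 1.452e+05 days = 397.6 years.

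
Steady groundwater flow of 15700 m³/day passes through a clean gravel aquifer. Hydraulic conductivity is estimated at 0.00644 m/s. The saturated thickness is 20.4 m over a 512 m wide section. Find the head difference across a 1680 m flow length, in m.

4.54

Convert K: 0.00644 m/s × 86400 = 556.4 m/day.
Cross-sectional area A = 512 × 20.4 = 10445 m².
From Q = K·A·i, i = Q / (K·A) = 15700 / (556.4 × 10445) = 0.002701.
Head loss Δh = i · L = 0.002701 × 1680 = 4.538 m.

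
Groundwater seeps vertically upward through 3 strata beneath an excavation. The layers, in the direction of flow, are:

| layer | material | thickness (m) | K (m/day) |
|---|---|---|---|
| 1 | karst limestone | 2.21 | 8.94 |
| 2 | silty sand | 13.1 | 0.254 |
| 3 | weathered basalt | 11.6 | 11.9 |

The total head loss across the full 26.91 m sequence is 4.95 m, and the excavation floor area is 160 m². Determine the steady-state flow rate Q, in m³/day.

15.0

Flow is perpendicular to layering, so the layers act in series and the equivalent K is the thickness-weighted harmonic mean.
Total thickness L = 2.21 + 13.1 + 11.6 = 26.91 m.
Σ(b_i/K_i) = 2.21/8.94 + 13.1/0.254 + 11.6/11.9 = 52.80 d.
K_eq = L / Σ(b_i/K_i) = 26.91 / 52.80 = 0.5097 m/day.
Q = K_eq · A · (Δh/L) = 0.5097 × 160 × (4.95/26.91) = 15.00 m³/day.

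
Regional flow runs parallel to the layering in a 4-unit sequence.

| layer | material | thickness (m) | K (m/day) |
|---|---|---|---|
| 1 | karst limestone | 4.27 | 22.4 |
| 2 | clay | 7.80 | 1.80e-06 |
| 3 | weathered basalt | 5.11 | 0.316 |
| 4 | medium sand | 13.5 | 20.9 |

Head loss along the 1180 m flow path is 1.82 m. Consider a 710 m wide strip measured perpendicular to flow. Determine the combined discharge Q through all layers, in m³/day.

415

Flow is parallel to layering, so each bed carries its own Darcy discharge and the transmissivities add.
Σ(K_i·b_i) = 22.4×4.27 + 1.80e-06×7.80 + 0.316×5.11 + 20.9×13.5 = 379.4 m²/day.
Hydraulic gradient i = Δh / L = 1.82 / 1180 = 0.001542.
Q = Σ(K_i·b_i) · W · i = 379.4 × 710 × 0.001542 = 415.5 m³/day.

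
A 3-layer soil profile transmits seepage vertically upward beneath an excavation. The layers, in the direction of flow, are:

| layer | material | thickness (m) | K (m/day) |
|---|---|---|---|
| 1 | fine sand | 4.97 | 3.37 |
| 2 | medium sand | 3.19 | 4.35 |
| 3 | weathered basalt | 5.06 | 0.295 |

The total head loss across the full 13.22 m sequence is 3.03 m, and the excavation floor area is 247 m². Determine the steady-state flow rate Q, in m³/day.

38.7

Flow is perpendicular to layering, so the layers act in series and the equivalent K is the thickness-weighted harmonic mean.
Total thickness L = 4.97 + 3.19 + 5.06 = 13.22 m.
Σ(b_i/K_i) = 4.97/3.37 + 3.19/4.35 + 5.06/0.295 = 19.36 d.
K_eq = L / Σ(b_i/K_i) = 13.22 / 19.36 = 0.6828 m/day.
Q = K_eq · A · (Δh/L) = 0.6828 × 247 × (3.03/13.22) = 38.66 m³/day.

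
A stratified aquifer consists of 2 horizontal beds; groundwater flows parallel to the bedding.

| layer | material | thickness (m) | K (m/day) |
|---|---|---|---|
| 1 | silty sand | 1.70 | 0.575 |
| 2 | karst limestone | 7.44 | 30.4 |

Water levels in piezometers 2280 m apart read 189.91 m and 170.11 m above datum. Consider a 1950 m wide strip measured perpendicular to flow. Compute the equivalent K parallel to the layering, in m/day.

24.9

Flow is parallel to layering, so each bed carries its own Darcy discharge and the transmissivities add.
Σ(K_i·b_i) = 0.575×1.70 + 30.4×7.44 = 227.2 m²/day.
Total thickness b = 9.140 m, so K_eq = Σ(K_i·b_i)/b = 24.85 m/day.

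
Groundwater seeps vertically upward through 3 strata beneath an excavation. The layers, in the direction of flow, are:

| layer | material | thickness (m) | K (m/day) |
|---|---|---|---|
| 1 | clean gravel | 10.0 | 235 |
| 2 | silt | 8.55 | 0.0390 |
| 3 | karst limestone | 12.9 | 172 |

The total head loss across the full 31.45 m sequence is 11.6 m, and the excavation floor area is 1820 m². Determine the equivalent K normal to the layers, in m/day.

Flow is perpendicular to layering, so the layers act in series and the equivalent K is the thickness-weighted harmonic mean.
Total thickness L = 10.0 + 8.55 + 12.9 = 31.45 m.
Σ(b_i/K_i) = 10.0/235 + 8.55/0.0390 + 12.9/172 = 219.3 d.
K_eq = L / Σ(b_i/K_i) = 31.45 / 219.3 = 0.1434 m/day.

0.143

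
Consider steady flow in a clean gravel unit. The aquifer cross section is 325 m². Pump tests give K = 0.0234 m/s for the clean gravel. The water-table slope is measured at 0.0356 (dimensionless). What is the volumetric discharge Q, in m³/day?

23400

Convert K: 0.0234 m/s × 86400 = 2022 m/day.
Hydraulic gradient i = 0.0356.
Darcy's law: Q = K · A · i = 2022 × 325.0 × 0.03560 = 23392 m³/day.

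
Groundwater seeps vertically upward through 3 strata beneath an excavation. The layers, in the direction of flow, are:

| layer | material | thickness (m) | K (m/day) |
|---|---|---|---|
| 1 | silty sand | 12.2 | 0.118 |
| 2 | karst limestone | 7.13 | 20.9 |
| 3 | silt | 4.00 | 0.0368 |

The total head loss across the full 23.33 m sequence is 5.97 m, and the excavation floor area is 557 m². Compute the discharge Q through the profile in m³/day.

Flow is perpendicular to layering, so the layers act in series and the equivalent K is the thickness-weighted harmonic mean.
Total thickness L = 12.2 + 7.13 + 4.00 = 23.33 m.
Σ(b_i/K_i) = 12.2/0.118 + 7.13/20.9 + 4.00/0.0368 = 212.4 d.
K_eq = L / Σ(b_i/K_i) = 23.33 / 212.4 = 0.1098 m/day.
Q = K_eq · A · (Δh/L) = 0.1098 × 557 × (5.97/23.33) = 15.65 m³/day.

15.7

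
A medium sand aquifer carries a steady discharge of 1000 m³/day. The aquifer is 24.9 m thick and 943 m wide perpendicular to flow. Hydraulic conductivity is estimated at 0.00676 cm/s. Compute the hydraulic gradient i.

Convert K: 0.00676 cm/s × 864 = 5.841 m/day.
Cross-sectional area A = 943 × 24.9 = 23481 m².
From Q = K·A·i, i = Q / (K·A) = 1000 / (5.841 × 23481) = 0.007292.

0.00729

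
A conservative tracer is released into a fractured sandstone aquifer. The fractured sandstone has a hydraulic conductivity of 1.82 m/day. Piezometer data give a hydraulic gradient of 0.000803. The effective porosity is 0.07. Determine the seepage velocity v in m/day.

0.0209

Hydraulic gradient i = 0.000803.
Darcy flux q = K · i = 1.820 × 0.0008030 = 0.001461 m/day.
Seepage velocity v = q / n_e = 0.001461 / 0.07 = 0.02088 m/day.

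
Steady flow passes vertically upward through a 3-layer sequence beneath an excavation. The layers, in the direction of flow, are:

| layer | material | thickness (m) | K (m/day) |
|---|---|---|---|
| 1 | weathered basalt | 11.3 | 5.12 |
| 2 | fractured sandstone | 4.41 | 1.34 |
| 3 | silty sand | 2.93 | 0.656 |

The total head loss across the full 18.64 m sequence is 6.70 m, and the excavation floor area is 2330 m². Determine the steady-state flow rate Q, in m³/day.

1570

Flow is perpendicular to layering, so the layers act in series and the equivalent K is the thickness-weighted harmonic mean.
Total thickness L = 11.3 + 4.41 + 2.93 = 18.64 m.
Σ(b_i/K_i) = 11.3/5.12 + 4.41/1.34 + 2.93/0.656 = 9.965 d.
K_eq = L / Σ(b_i/K_i) = 18.64 / 9.965 = 1.871 m/day.
Q = K_eq · A · (Δh/L) = 1.871 × 2330 × (6.70/18.64) = 1567 m³/day.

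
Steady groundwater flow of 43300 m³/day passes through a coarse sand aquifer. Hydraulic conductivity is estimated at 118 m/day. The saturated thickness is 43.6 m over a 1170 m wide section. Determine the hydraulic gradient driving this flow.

Cross-sectional area A = 1170 × 43.6 = 51012 m².
From Q = K·A·i, i = Q / (K·A) = 43300 / (118.0 × 51012) = 0.007193.

0.00719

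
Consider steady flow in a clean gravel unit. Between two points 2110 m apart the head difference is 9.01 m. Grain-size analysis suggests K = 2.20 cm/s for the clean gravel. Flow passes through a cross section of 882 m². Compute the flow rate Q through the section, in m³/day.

7160

Convert K: 2.20 cm/s × 864 = 1901 m/day.
Hydraulic gradient i = Δh / L = 9.01 / 2110 = 0.004270.
Darcy's law: Q = K · A · i = 1901 × 882.0 × 0.004270 = 7159 m³/day.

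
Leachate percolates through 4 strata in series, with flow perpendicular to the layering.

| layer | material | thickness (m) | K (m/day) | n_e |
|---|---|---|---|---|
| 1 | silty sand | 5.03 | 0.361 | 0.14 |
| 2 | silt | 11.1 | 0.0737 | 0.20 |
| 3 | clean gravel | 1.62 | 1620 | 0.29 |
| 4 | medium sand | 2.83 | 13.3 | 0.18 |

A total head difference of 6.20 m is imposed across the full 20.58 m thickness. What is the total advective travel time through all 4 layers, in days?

104

With flow normal to the layers, continuity requires the same specific discharge q through every layer.
Σ(b_i/K_i) = 5.03/0.361 + 11.1/0.0737 + 1.62/1620 + 2.83/13.3 = 164.8 d.
q = Δh / Σ(b_i/K_i) = 6.20 / 164.8 = 0.03763 m/day.
In each layer the seepage velocity is v_i = q/n_i, so the layer transit time is t_i = b_i·n_i / q:
  layer 1 (silty sand): t_1 = 5.03 × 0.14 / 0.03763 = 18.71 d
  layer 2 (silt): t_2 = 11.1 × 0.20 / 0.03763 = 58.99 d
  layer 3 (clean gravel): t_3 = 1.62 × 0.29 / 0.03763 = 12.48 d
  layer 4 (medium sand): t_4 = 2.83 × 0.18 / 0.03763 = 13.54 d
Total t = Σ t_i = 103.7 days.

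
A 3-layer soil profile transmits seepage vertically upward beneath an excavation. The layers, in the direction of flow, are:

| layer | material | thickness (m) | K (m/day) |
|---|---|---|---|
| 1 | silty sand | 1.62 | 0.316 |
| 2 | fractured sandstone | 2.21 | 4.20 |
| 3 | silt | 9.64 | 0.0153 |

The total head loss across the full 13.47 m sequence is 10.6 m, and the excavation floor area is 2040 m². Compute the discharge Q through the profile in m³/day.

34.0

Flow is perpendicular to layering, so the layers act in series and the equivalent K is the thickness-weighted harmonic mean.
Total thickness L = 1.62 + 2.21 + 9.64 = 13.47 m.
Σ(b_i/K_i) = 1.62/0.316 + 2.21/4.20 + 9.64/0.0153 = 635.7 d.
K_eq = L / Σ(b_i/K_i) = 13.47 / 635.7 = 0.02119 m/day.
Q = K_eq · A · (Δh/L) = 0.02119 × 2040 × (10.6/13.47) = 34.02 m³/day.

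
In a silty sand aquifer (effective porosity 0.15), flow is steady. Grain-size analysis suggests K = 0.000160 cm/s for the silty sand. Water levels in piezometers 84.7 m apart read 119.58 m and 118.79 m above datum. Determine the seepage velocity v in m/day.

Convert K: 0.000160 cm/s × 864 = 0.1382 m/day.
Hydraulic gradient i = (119.58 − 118.79) / 84.7 = 0.79 / 84.7 = 0.009327.
Darcy flux q = K · i = 0.1382 × 0.009327 = 0.001289 m/day.
Seepage velocity v = q / n_e = 0.001289 / 0.15 = 0.008596 m/day.

0.00860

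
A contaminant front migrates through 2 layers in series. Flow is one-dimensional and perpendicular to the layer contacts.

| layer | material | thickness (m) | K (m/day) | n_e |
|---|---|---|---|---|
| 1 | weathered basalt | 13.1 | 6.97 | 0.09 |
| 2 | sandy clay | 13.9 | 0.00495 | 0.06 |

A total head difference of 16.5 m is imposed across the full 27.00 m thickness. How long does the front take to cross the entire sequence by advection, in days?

343

With flow normal to the layers, continuity requires the same specific discharge q through every layer.
Σ(b_i/K_i) = 13.1/6.97 + 13.9/0.00495 = 2810 d.
q = Δh / Σ(b_i/K_i) = 16.5 / 2810 = 0.005872 m/day.
In each layer the seepage velocity is v_i = q/n_i, so the layer transit time is t_i = b_i·n_i / q:
  layer 1 (weathered basalt): t_1 = 13.1 × 0.09 / 0.005872 = 200.8 d
  layer 2 (sandy clay): t_2 = 13.9 × 0.06 / 0.005872 = 142.0 d
Total t = Σ t_i = 342.8 days.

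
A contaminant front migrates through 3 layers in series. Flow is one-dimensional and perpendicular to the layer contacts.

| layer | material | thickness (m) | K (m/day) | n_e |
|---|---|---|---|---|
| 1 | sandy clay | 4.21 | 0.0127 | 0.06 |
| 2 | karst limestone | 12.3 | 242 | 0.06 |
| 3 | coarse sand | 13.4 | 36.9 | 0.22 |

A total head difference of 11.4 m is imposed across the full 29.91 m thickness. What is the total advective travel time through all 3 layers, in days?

With flow normal to the layers, continuity requires the same specific discharge q through every layer.
Σ(b_i/K_i) = 4.21/0.0127 + 12.3/242 + 13.4/36.9 = 331.9 d.
q = Δh / Σ(b_i/K_i) = 11.4 / 331.9 = 0.03435 m/day.
In each layer the seepage velocity is v_i = q/n_i, so the layer transit time is t_i = b_i·n_i / q:
  layer 1 (sandy clay): t_1 = 4.21 × 0.06 / 0.03435 = 7.354 d
  layer 2 (karst limestone): t_2 = 12.3 × 0.06 / 0.03435 = 21.49 d
  layer 3 (coarse sand): t_3 = 13.4 × 0.22 / 0.03435 = 85.83 d
Total t = Σ t_i = 114.7 days.

115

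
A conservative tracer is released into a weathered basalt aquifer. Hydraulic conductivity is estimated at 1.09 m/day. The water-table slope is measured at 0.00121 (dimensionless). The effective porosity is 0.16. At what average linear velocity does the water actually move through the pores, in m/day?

0.00824

Hydraulic gradient i = 0.00121.
Darcy flux q = K · i = 1.090 × 0.001210 = 0.001319 m/day.
Seepage velocity v = q / n_e = 0.001319 / 0.16 = 0.008243 m/day.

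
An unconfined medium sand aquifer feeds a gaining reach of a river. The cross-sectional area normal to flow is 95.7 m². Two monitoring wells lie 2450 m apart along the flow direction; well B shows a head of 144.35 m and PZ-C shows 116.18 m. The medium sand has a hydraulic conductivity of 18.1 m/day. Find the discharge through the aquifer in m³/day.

19.9

Hydraulic gradient i = (144.35 − 116.18) / 2450 = 28.17 / 2450 = 0.01150.
Darcy's law: Q = K · A · i = 18.10 × 95.70 × 0.01150 = 19.92 m³/day.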